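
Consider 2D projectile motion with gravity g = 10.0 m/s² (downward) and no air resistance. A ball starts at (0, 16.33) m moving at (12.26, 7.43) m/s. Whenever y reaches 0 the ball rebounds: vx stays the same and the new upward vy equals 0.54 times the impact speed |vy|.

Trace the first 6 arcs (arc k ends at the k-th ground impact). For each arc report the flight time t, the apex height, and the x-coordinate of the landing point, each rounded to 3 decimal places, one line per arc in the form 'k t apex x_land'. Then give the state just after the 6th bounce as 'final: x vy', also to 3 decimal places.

1 2.697 19.090 33.065
2 2.110 5.567 58.937
3 1.140 1.623 72.908
4 0.615 0.473 80.453
5 0.332 0.138 84.527
6 0.179 0.040 86.727
final: 86.727 0.484

Arc 1: start y=16.330, vy=7.430 → t=2.697, apex=19.090, x_land=33.065, impact vy=-19.540
  bounce: vy ← 0.54·19.540 = 10.552
Arc 2: start y=0.000, vy=10.552 → t=2.110, apex=5.567, x_land=58.937, impact vy=-10.552
  bounce: vy ← 0.54·10.552 = 5.698
Arc 3: start y=0.000, vy=5.698 → t=1.140, apex=1.623, x_land=72.908, impact vy=-5.698
  bounce: vy ← 0.54·5.698 = 3.077
Arc 4: start y=0.000, vy=3.077 → t=0.615, apex=0.473, x_land=80.453, impact vy=-3.077
  bounce: vy ← 0.54·3.077 = 1.661
Arc 5: start y=0.000, vy=1.661 → t=0.332, apex=0.138, x_land=84.527, impact vy=-1.661
  bounce: vy ← 0.54·1.661 = 0.897
Arc 6: start y=0.000, vy=0.897 → t=0.179, apex=0.040, x_land=86.727, impact vy=-0.897
  bounce: vy ← 0.54·0.897 = 0.484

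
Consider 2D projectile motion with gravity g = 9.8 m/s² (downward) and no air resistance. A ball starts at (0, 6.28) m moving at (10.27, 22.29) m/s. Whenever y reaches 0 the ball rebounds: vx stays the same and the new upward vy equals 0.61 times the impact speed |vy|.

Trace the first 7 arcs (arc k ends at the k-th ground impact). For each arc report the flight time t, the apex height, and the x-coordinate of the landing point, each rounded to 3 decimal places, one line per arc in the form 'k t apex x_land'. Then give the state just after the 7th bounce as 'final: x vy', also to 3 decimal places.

1 4.815 31.629 49.452
2 3.100 11.769 81.284
3 1.891 4.379 100.703
4 1.153 1.630 112.548
5 0.704 0.606 119.773
6 0.429 0.226 124.181
7 0.262 0.084 126.869
final: 126.869 0.782

Arc 1: start y=6.280, vy=22.290 → t=4.815, apex=31.629, x_land=49.452, impact vy=-24.898
  bounce: vy ← 0.61·24.898 = 15.188
Arc 2: start y=0.000, vy=15.188 → t=3.100, apex=11.769, x_land=81.284, impact vy=-15.188
  bounce: vy ← 0.61·15.188 = 9.265
Arc 3: start y=0.000, vy=9.265 → t=1.891, apex=4.379, x_land=100.703, impact vy=-9.265
  bounce: vy ← 0.61·9.265 = 5.651
Arc 4: start y=0.000, vy=5.651 → t=1.153, apex=1.630, x_land=112.548, impact vy=-5.651
  bounce: vy ← 0.61·5.651 = 3.447
Arc 5: start y=0.000, vy=3.447 → t=0.704, apex=0.606, x_land=119.773, impact vy=-3.447
  bounce: vy ← 0.61·3.447 = 2.103
Arc 6: start y=0.000, vy=2.103 → t=0.429, apex=0.226, x_land=124.181, impact vy=-2.103
  bounce: vy ← 0.61·2.103 = 1.283
Arc 7: start y=0.000, vy=1.283 → t=0.262, apex=0.084, x_land=126.869, impact vy=-1.283
  bounce: vy ← 0.61·1.283 = 0.782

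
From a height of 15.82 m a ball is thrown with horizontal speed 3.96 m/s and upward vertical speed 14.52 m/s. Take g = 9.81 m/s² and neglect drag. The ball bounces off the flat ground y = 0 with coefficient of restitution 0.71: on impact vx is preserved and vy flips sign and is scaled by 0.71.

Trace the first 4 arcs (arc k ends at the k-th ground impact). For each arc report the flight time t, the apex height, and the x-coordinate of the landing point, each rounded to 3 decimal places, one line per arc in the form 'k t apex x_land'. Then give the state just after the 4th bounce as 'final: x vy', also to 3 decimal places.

1 3.807 26.566 15.077
2 3.305 13.392 28.164
3 2.346 6.751 37.455
4 1.666 3.403 44.052
final: 44.052 5.802

Arc 1: start y=15.820, vy=14.520 → t=3.807, apex=26.566, x_land=15.077, impact vy=-22.830
  bounce: vy ← 0.71·22.830 = 16.209
Arc 2: start y=0.000, vy=16.209 → t=3.305, apex=13.392, x_land=28.164, impact vy=-16.209
  bounce: vy ← 0.71·16.209 = 11.509
Arc 3: start y=0.000, vy=11.509 → t=2.346, apex=6.751, x_land=37.455, impact vy=-11.509
  bounce: vy ← 0.71·11.509 = 8.171
Arc 4: start y=0.000, vy=8.171 → t=1.666, apex=3.403, x_land=44.052, impact vy=-8.171
  bounce: vy ← 0.71·8.171 = 5.802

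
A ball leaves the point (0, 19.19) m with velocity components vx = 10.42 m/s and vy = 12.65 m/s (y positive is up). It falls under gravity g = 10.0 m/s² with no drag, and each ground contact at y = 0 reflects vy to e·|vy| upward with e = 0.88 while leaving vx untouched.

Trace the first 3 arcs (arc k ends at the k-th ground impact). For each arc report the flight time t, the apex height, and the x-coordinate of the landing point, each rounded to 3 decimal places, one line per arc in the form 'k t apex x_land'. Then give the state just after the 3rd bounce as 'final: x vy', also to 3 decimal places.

1 3.597 27.191 37.481
2 4.104 21.057 80.248
3 3.612 16.306 117.883
final: 117.883 15.892

Arc 1: start y=19.190, vy=12.650 → t=3.597, apex=27.191, x_land=37.481, impact vy=-23.320
  bounce: vy ← 0.88·23.320 = 20.522
Arc 2: start y=0.000, vy=20.522 → t=4.104, apex=21.057, x_land=80.248, impact vy=-20.522
  bounce: vy ← 0.88·20.522 = 18.059
Arc 3: start y=0.000, vy=18.059 → t=3.612, apex=16.306, x_land=117.883, impact vy=-18.059
  bounce: vy ← 0.88·18.059 = 15.892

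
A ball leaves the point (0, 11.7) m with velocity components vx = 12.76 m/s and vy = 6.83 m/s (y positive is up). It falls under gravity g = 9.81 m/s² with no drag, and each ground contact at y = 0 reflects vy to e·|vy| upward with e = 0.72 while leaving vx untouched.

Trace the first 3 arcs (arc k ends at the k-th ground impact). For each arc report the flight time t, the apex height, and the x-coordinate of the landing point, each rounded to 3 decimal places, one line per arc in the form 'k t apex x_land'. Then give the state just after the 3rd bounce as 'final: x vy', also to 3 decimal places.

1 2.390 14.078 30.501
2 2.440 7.298 61.629
3 1.756 3.783 84.042
final: 84.042 6.203

Arc 1: start y=11.700, vy=6.830 → t=2.390, apex=14.078, x_land=30.501, impact vy=-16.619
  bounce: vy ← 0.72·16.619 = 11.966
Arc 2: start y=0.000, vy=11.966 → t=2.440, apex=7.298, x_land=61.629, impact vy=-11.966
  bounce: vy ← 0.72·11.966 = 8.615
Arc 3: start y=0.000, vy=8.615 → t=1.756, apex=3.783, x_land=84.042, impact vy=-8.615
  bounce: vy ← 0.72·8.615 = 6.203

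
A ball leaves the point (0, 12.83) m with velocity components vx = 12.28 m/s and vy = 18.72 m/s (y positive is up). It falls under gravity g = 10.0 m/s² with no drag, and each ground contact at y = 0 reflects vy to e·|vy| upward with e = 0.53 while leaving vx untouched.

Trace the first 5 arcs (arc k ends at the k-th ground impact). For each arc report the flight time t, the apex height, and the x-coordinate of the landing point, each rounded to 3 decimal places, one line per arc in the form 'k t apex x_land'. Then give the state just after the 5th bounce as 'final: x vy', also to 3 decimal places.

Arc 1: start y=12.830, vy=18.720 → t=4.336, apex=30.352, x_land=53.244, impact vy=-24.638
  bounce: vy ← 0.53·24.638 = 13.058
Arc 2: start y=0.000, vy=13.058 → t=2.612, apex=8.526, x_land=85.315, impact vy=-13.058
  bounce: vy ← 0.53·13.058 = 6.921
Arc 3: start y=0.000, vy=6.921 → t=1.384, apex=2.395, x_land=102.312, impact vy=-6.921
  bounce: vy ← 0.53·6.921 = 3.668
Arc 4: start y=0.000, vy=3.668 → t=0.734, apex=0.673, x_land=111.321, impact vy=-3.668
  bounce: vy ← 0.53·3.668 = 1.944
Arc 5: start y=0.000, vy=1.944 → t=0.389, apex=0.189, x_land=116.096, impact vy=-1.944
  bounce: vy ← 0.53·1.944 = 1.030

1 4.336 30.352 53.244
2 2.612 8.526 85.315
3 1.384 2.395 102.312
4 0.734 0.673 111.321
5 0.389 0.189 116.096
final: 116.096 1.030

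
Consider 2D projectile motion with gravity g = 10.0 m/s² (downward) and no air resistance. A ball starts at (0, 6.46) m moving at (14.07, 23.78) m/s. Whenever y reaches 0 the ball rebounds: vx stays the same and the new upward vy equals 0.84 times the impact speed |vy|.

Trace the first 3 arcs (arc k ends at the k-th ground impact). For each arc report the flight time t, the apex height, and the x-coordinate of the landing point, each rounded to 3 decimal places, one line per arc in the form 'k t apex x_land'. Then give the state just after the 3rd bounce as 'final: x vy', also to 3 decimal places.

1 5.014 34.734 70.543
2 4.428 24.509 132.844
3 3.719 17.293 185.177
final: 185.177 15.622

Arc 1: start y=6.460, vy=23.780 → t=5.014, apex=34.734, x_land=70.543, impact vy=-26.357
  bounce: vy ← 0.84·26.357 = 22.140
Arc 2: start y=0.000, vy=22.140 → t=4.428, apex=24.509, x_land=132.844, impact vy=-22.140
  bounce: vy ← 0.84·22.140 = 18.597
Arc 3: start y=0.000, vy=18.597 → t=3.719, apex=17.293, x_land=185.177, impact vy=-18.597
  bounce: vy ← 0.84·18.597 = 15.622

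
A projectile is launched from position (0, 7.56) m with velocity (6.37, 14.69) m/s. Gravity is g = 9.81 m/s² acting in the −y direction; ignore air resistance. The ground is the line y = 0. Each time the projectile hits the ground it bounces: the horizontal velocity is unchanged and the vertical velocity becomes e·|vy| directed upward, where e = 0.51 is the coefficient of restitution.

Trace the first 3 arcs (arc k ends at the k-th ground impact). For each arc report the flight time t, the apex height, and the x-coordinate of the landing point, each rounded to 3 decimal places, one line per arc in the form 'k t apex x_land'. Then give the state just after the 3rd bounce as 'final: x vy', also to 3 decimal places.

1 3.443 18.559 21.929
2 1.984 4.827 34.568
3 1.012 1.256 41.014
final: 41.014 2.531

Arc 1: start y=7.560, vy=14.690 → t=3.443, apex=18.559, x_land=21.929, impact vy=-19.082
  bounce: vy ← 0.51·19.082 = 9.732
Arc 2: start y=0.000, vy=9.732 → t=1.984, apex=4.827, x_land=34.568, impact vy=-9.732
  bounce: vy ← 0.51·9.732 = 4.963
Arc 3: start y=0.000, vy=4.963 → t=1.012, apex=1.256, x_land=41.014, impact vy=-4.963
  bounce: vy ← 0.51·4.963 = 2.531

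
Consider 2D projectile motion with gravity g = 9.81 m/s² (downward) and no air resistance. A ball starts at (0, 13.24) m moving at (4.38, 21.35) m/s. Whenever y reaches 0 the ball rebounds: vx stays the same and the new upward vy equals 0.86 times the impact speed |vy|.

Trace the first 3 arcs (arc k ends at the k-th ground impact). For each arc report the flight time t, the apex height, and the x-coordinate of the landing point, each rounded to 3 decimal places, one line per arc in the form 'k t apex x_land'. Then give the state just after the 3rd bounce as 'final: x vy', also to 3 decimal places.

1 4.903 36.473 21.476
2 4.690 26.975 42.019
3 4.034 19.951 59.686
final: 59.686 17.015

Arc 1: start y=13.240, vy=21.350 → t=4.903, apex=36.473, x_land=21.476, impact vy=-26.751
  bounce: vy ← 0.86·26.751 = 23.005
Arc 2: start y=0.000, vy=23.005 → t=4.690, apex=26.975, x_land=42.019, impact vy=-23.005
  bounce: vy ← 0.86·23.005 = 19.785
Arc 3: start y=0.000, vy=19.785 → t=4.034, apex=19.951, x_land=59.686, impact vy=-19.785
  bounce: vy ← 0.86·19.785 = 17.015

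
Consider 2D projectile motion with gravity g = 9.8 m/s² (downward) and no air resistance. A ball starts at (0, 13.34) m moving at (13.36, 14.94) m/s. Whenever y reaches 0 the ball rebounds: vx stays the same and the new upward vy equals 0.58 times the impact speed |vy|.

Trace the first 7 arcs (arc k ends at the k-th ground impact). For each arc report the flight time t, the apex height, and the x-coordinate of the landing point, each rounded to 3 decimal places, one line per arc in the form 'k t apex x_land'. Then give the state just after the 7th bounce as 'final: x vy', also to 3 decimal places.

1 3.771 24.728 50.380
2 2.606 8.318 85.194
3 1.511 2.798 105.387
4 0.877 0.941 117.098
5 0.508 0.317 123.891
6 0.295 0.107 127.831
7 0.171 0.036 130.116
final: 130.116 0.486

Arc 1: start y=13.340, vy=14.940 → t=3.771, apex=24.728, x_land=50.380, impact vy=-22.015
  bounce: vy ← 0.58·22.015 = 12.769
Arc 2: start y=0.000, vy=12.769 → t=2.606, apex=8.318, x_land=85.194, impact vy=-12.769
  bounce: vy ← 0.58·12.769 = 7.406
Arc 3: start y=0.000, vy=7.406 → t=1.511, apex=2.798, x_land=105.387, impact vy=-7.406
  bounce: vy ← 0.58·7.406 = 4.295
Arc 4: start y=0.000, vy=4.295 → t=0.877, apex=0.941, x_land=117.098, impact vy=-4.295
  bounce: vy ← 0.58·4.295 = 2.491
Arc 5: start y=0.000, vy=2.491 → t=0.508, apex=0.317, x_land=123.891, impact vy=-2.491
  bounce: vy ← 0.58·2.491 = 1.445
Arc 6: start y=0.000, vy=1.445 → t=0.295, apex=0.107, x_land=127.831, impact vy=-1.445
  bounce: vy ← 0.58·1.445 = 0.838
Arc 7: start y=0.000, vy=0.838 → t=0.171, apex=0.036, x_land=130.116, impact vy=-0.838
  bounce: vy ← 0.58·0.838 = 0.486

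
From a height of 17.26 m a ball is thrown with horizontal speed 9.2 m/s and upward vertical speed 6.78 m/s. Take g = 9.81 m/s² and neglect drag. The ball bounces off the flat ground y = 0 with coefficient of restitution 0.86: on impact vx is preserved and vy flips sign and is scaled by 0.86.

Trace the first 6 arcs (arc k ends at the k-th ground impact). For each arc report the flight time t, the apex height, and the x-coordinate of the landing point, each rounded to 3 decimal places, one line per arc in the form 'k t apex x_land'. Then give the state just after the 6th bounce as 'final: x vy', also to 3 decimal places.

1 2.690 19.603 24.750
2 3.439 14.498 56.385
3 2.957 10.723 83.590
4 2.543 7.931 106.987
5 2.187 5.866 127.108
6 1.881 4.338 144.412
final: 144.412 7.934

Arc 1: start y=17.260, vy=6.780 → t=2.690, apex=19.603, x_land=24.750, impact vy=-19.611
  bounce: vy ← 0.86·19.611 = 16.866
Arc 2: start y=0.000, vy=16.866 → t=3.439, apex=14.498, x_land=56.385, impact vy=-16.866
  bounce: vy ← 0.86·16.866 = 14.505
Arc 3: start y=0.000, vy=14.505 → t=2.957, apex=10.723, x_land=83.590, impact vy=-14.505
  bounce: vy ← 0.86·14.505 = 12.474
Arc 4: start y=0.000, vy=12.474 → t=2.543, apex=7.931, x_land=106.987, impact vy=-12.474
  bounce: vy ← 0.86·12.474 = 10.728
Arc 5: start y=0.000, vy=10.728 → t=2.187, apex=5.866, x_land=127.108, impact vy=-10.728
  bounce: vy ← 0.86·10.728 = 9.226
Arc 6: start y=0.000, vy=9.226 → t=1.881, apex=4.338, x_land=144.412, impact vy=-9.226
  bounce: vy ← 0.86·9.226 = 7.934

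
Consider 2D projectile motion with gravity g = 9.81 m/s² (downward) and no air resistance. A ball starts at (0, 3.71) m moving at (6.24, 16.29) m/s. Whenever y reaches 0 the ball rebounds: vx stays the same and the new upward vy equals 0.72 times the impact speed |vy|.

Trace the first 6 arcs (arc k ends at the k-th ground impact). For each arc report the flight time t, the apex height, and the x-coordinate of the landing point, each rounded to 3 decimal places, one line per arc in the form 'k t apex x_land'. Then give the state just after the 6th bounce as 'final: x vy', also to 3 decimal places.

1 3.535 17.235 22.059
2 2.699 8.935 38.902
3 1.943 4.632 51.030
4 1.399 2.401 59.762
5 1.008 1.245 66.048
6 0.725 0.645 70.575
final: 70.575 2.562

Arc 1: start y=3.710, vy=16.290 → t=3.535, apex=17.235, x_land=22.059, impact vy=-18.389
  bounce: vy ← 0.72·18.389 = 13.240
Arc 2: start y=0.000, vy=13.240 → t=2.699, apex=8.935, x_land=38.902, impact vy=-13.240
  bounce: vy ← 0.72·13.240 = 9.533
Arc 3: start y=0.000, vy=9.533 → t=1.943, apex=4.632, x_land=51.030, impact vy=-9.533
  bounce: vy ← 0.72·9.533 = 6.864
Arc 4: start y=0.000, vy=6.864 → t=1.399, apex=2.401, x_land=59.762, impact vy=-6.864
  bounce: vy ← 0.72·6.864 = 4.942
Arc 5: start y=0.000, vy=4.942 → t=1.008, apex=1.245, x_land=66.048, impact vy=-4.942
  bounce: vy ← 0.72·4.942 = 3.558
Arc 6: start y=0.000, vy=3.558 → t=0.725, apex=0.645, x_land=70.575, impact vy=-3.558
  bounce: vy ← 0.72·3.558 = 2.562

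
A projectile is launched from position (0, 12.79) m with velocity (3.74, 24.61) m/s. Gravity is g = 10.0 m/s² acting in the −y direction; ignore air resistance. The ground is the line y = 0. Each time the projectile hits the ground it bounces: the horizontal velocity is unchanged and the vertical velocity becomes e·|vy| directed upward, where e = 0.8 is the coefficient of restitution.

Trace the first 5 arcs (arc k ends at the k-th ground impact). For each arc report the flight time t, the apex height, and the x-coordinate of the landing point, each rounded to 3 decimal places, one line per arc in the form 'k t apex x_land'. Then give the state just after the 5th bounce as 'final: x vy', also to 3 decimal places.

Arc 1: start y=12.790, vy=24.610 → t=5.396, apex=43.073, x_land=20.181, impact vy=-29.351
  bounce: vy ← 0.8·29.351 = 23.480
Arc 2: start y=0.000, vy=23.480 → t=4.696, apex=27.566, x_land=37.745, impact vy=-23.480
  bounce: vy ← 0.8·23.480 = 18.784
Arc 3: start y=0.000, vy=18.784 → t=3.757, apex=17.643, x_land=51.795, impact vy=-18.784
  bounce: vy ← 0.8·18.784 = 15.027
Arc 4: start y=0.000, vy=15.027 → t=3.005, apex=11.291, x_land=63.036, impact vy=-15.027
  bounce: vy ← 0.8·15.027 = 12.022
Arc 5: start y=0.000, vy=12.022 → t=2.404, apex=7.226, x_land=72.028, impact vy=-12.022
  bounce: vy ← 0.8·12.022 = 9.618

1 5.396 43.073 20.181
2 4.696 27.566 37.745
3 3.757 17.643 51.795
4 3.005 11.291 63.036
5 2.404 7.226 72.028
final: 72.028 9.618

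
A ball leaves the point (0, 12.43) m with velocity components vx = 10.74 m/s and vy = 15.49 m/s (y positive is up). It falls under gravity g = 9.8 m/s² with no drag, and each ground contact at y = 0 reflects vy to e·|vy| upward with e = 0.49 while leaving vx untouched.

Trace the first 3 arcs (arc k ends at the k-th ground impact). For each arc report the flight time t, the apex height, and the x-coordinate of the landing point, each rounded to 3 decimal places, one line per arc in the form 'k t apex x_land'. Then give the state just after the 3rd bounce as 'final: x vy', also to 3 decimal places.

Arc 1: start y=12.430, vy=15.490 → t=3.825, apex=24.672, x_land=41.075, impact vy=-21.990
  bounce: vy ← 0.49·21.990 = 10.775
Arc 2: start y=0.000, vy=10.775 → t=2.199, apex=5.924, x_land=64.693, impact vy=-10.775
  bounce: vy ← 0.49·10.775 = 5.280
Arc 3: start y=0.000, vy=5.280 → t=1.078, apex=1.422, x_land=76.265, impact vy=-5.280
  bounce: vy ← 0.49·5.280 = 2.587

1 3.825 24.672 41.075
2 2.199 5.924 64.693
3 1.078 1.422 76.265
final: 76.265 2.587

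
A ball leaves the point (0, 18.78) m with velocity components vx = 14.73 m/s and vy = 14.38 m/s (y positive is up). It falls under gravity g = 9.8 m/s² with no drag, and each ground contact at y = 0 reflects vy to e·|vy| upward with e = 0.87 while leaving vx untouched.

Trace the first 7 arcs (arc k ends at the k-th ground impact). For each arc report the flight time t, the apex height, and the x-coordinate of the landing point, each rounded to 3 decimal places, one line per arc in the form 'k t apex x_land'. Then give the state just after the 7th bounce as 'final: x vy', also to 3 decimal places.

1 3.914 29.330 57.652
2 4.257 22.200 120.359
3 3.704 16.803 174.913
4 3.222 12.718 222.376
5 2.803 9.627 263.668
6 2.439 7.286 299.592
7 2.122 5.515 330.846
final: 330.846 9.045

Arc 1: start y=18.780, vy=14.380 → t=3.914, apex=29.330, x_land=57.652, impact vy=-23.976
  bounce: vy ← 0.87·23.976 = 20.860
Arc 2: start y=0.000, vy=20.860 → t=4.257, apex=22.200, x_land=120.359, impact vy=-20.860
  bounce: vy ← 0.87·20.860 = 18.148
Arc 3: start y=0.000, vy=18.148 → t=3.704, apex=16.803, x_land=174.913, impact vy=-18.148
  bounce: vy ← 0.87·18.148 = 15.789
Arc 4: start y=0.000, vy=15.789 → t=3.222, apex=12.718, x_land=222.376, impact vy=-15.789
  bounce: vy ← 0.87·15.789 = 13.736
Arc 5: start y=0.000, vy=13.736 → t=2.803, apex=9.627, x_land=263.668, impact vy=-13.736
  bounce: vy ← 0.87·13.736 = 11.950
Arc 6: start y=0.000, vy=11.950 → t=2.439, apex=7.286, x_land=299.592, impact vy=-11.950
  bounce: vy ← 0.87·11.950 = 10.397
Arc 7: start y=0.000, vy=10.397 → t=2.122, apex=5.515, x_land=330.846, impact vy=-10.397
  bounce: vy ← 0.87·10.397 = 9.045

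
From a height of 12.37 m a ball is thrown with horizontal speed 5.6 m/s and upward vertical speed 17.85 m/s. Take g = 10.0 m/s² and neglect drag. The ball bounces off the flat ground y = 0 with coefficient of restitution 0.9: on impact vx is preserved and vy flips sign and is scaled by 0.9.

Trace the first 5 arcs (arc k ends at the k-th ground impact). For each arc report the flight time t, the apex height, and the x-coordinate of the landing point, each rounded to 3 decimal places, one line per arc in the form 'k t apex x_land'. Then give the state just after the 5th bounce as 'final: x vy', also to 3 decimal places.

Arc 1: start y=12.370, vy=17.850 → t=4.164, apex=28.301, x_land=23.319, impact vy=-23.791
  bounce: vy ← 0.9·23.791 = 21.412
Arc 2: start y=0.000, vy=21.412 → t=4.282, apex=22.924, x_land=47.301, impact vy=-21.412
  bounce: vy ← 0.9·21.412 = 19.271
Arc 3: start y=0.000, vy=19.271 → t=3.854, apex=18.568, x_land=68.884, impact vy=-19.271
  bounce: vy ← 0.9·19.271 = 17.344
Arc 4: start y=0.000, vy=17.344 → t=3.469, apex=15.040, x_land=88.309, impact vy=-17.344
  bounce: vy ← 0.9·17.344 = 15.609
Arc 5: start y=0.000, vy=15.609 → t=3.122, apex=12.183, x_land=105.792, impact vy=-15.609
  bounce: vy ← 0.9·15.609 = 14.048

1 4.164 28.301 23.319
2 4.282 22.924 47.301
3 3.854 18.568 68.884
4 3.469 15.040 88.309
5 3.122 12.183 105.792
final: 105.792 14.048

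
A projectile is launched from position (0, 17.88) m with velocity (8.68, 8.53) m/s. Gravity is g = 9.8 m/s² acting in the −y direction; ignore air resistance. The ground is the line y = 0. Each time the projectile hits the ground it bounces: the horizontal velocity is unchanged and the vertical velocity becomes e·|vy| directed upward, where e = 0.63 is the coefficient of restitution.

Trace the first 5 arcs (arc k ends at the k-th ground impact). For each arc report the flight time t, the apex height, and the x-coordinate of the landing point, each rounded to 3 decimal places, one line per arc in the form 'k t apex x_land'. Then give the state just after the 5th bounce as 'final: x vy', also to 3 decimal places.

Arc 1: start y=17.880, vy=8.530 → t=2.970, apex=21.592, x_land=25.776, impact vy=-20.572
  bounce: vy ← 0.63·20.572 = 12.960
Arc 2: start y=0.000, vy=12.960 → t=2.645, apex=8.570, x_land=48.734, impact vy=-12.960
  bounce: vy ← 0.63·12.960 = 8.165
Arc 3: start y=0.000, vy=8.165 → t=1.666, apex=3.401, x_land=63.198, impact vy=-8.165
  bounce: vy ← 0.63·8.165 = 5.144
Arc 4: start y=0.000, vy=5.144 → t=1.050, apex=1.350, x_land=72.310, impact vy=-5.144
  bounce: vy ← 0.63·5.144 = 3.241
Arc 5: start y=0.000, vy=3.241 → t=0.661, apex=0.536, x_land=78.051, impact vy=-3.241
  bounce: vy ← 0.63·3.241 = 2.042

1 2.970 21.592 25.776
2 2.645 8.570 48.734
3 1.666 3.401 63.198
4 1.050 1.350 72.310
5 0.661 0.536 78.051
final: 78.051 2.042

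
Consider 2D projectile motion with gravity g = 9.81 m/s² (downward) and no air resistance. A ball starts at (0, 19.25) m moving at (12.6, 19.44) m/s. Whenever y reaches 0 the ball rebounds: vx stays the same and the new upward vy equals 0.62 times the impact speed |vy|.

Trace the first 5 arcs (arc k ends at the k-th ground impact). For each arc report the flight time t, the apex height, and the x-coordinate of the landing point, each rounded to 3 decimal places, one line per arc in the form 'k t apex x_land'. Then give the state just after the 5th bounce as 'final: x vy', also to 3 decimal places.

Arc 1: start y=19.250, vy=19.440 → t=4.784, apex=38.512, x_land=60.275, impact vy=-27.488
  bounce: vy ← 0.62·27.488 = 17.043
Arc 2: start y=0.000, vy=17.043 → t=3.475, apex=14.804, x_land=104.054, impact vy=-17.043
  bounce: vy ← 0.62·17.043 = 10.566
Arc 3: start y=0.000, vy=10.566 → t=2.154, apex=5.691, x_land=131.197, impact vy=-10.566
  bounce: vy ← 0.62·10.566 = 6.551
Arc 4: start y=0.000, vy=6.551 → t=1.336, apex=2.187, x_land=148.026, impact vy=-6.551
  bounce: vy ← 0.62·6.551 = 4.062
Arc 5: start y=0.000, vy=4.062 → t=0.828, apex=0.841, x_land=158.460, impact vy=-4.062
  bounce: vy ← 0.62·4.062 = 2.518

1 4.784 38.512 60.275
2 3.475 14.804 104.054
3 2.154 5.691 131.197
4 1.336 2.187 148.026
5 0.828 0.841 158.460
final: 158.460 2.518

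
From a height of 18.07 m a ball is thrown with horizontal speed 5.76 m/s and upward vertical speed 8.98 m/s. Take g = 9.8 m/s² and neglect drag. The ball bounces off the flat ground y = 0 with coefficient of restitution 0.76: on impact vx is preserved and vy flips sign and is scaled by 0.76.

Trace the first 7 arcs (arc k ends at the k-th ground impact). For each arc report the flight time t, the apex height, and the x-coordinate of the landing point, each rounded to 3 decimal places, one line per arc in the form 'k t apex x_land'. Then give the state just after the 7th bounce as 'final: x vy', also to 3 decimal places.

Arc 1: start y=18.070, vy=8.980 → t=3.044, apex=22.184, x_land=17.534, impact vy=-20.852
  bounce: vy ← 0.76·20.852 = 15.848
Arc 2: start y=0.000, vy=15.848 → t=3.234, apex=12.814, x_land=36.163, impact vy=-15.848
  bounce: vy ← 0.76·15.848 = 12.044
Arc 3: start y=0.000, vy=12.044 → t=2.458, apex=7.401, x_land=50.321, impact vy=-12.044
  bounce: vy ← 0.76·12.044 = 9.154
Arc 4: start y=0.000, vy=9.154 → t=1.868, apex=4.275, x_land=61.081, impact vy=-9.154
  bounce: vy ← 0.76·9.154 = 6.957
Arc 5: start y=0.000, vy=6.957 → t=1.420, apex=2.469, x_land=69.259, impact vy=-6.957
  bounce: vy ← 0.76·6.957 = 5.287
Arc 6: start y=0.000, vy=5.287 → t=1.079, apex=1.426, x_land=75.474, impact vy=-5.287
  bounce: vy ← 0.76·5.287 = 4.018
Arc 7: start y=0.000, vy=4.018 → t=0.820, apex=0.824, x_land=80.198, impact vy=-4.018
  bounce: vy ← 0.76·4.018 = 3.054

1 3.044 22.184 17.534
2 3.234 12.814 36.163
3 2.458 7.401 50.321
4 1.868 4.275 61.081
5 1.420 2.469 69.259
6 1.079 1.426 75.474
7 0.820 0.824 80.198
final: 80.198 3.054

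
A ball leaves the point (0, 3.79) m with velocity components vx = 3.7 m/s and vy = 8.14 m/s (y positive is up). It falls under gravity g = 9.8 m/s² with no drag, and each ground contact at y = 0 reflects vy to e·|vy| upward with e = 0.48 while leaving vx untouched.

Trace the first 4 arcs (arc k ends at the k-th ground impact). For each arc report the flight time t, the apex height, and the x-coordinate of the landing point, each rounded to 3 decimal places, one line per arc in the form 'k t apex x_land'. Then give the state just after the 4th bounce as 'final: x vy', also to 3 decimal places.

Arc 1: start y=3.790, vy=8.140 → t=2.040, apex=7.171, x_land=7.549, impact vy=-11.855
  bounce: vy ← 0.48·11.855 = 5.690
Arc 2: start y=0.000, vy=5.690 → t=1.161, apex=1.652, x_land=11.846, impact vy=-5.690
  bounce: vy ← 0.48·5.690 = 2.731
Arc 3: start y=0.000, vy=2.731 → t=0.557, apex=0.381, x_land=13.909, impact vy=-2.731
  bounce: vy ← 0.48·2.731 = 1.311
Arc 4: start y=0.000, vy=1.311 → t=0.268, apex=0.088, x_land=14.899, impact vy=-1.311
  bounce: vy ← 0.48·1.311 = 0.629

1 2.040 7.171 7.549
2 1.161 1.652 11.846
3 0.557 0.381 13.909
4 0.268 0.088 14.899
final: 14.899 0.629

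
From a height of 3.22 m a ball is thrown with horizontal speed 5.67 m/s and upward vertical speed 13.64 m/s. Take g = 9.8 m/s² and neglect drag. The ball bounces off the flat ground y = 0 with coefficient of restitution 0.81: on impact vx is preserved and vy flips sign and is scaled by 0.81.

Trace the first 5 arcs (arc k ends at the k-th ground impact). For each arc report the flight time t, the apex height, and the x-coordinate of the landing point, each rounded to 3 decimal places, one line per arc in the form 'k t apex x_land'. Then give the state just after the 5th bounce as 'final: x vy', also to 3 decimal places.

1 3.003 12.712 17.024
2 2.609 8.341 31.819
3 2.114 5.472 43.803
4 1.712 3.590 53.510
5 1.387 2.356 61.373
final: 61.373 5.504

Arc 1: start y=3.220, vy=13.640 → t=3.003, apex=12.712, x_land=17.024, impact vy=-15.785
  bounce: vy ← 0.81·15.785 = 12.786
Arc 2: start y=0.000, vy=12.786 → t=2.609, apex=8.341, x_land=31.819, impact vy=-12.786
  bounce: vy ← 0.81·12.786 = 10.356
Arc 3: start y=0.000, vy=10.356 → t=2.114, apex=5.472, x_land=43.803, impact vy=-10.356
  bounce: vy ← 0.81·10.356 = 8.389
Arc 4: start y=0.000, vy=8.389 → t=1.712, apex=3.590, x_land=53.510, impact vy=-8.389
  bounce: vy ← 0.81·8.389 = 6.795
Arc 5: start y=0.000, vy=6.795 → t=1.387, apex=2.356, x_land=61.373, impact vy=-6.795
  bounce: vy ← 0.81·6.795 = 5.504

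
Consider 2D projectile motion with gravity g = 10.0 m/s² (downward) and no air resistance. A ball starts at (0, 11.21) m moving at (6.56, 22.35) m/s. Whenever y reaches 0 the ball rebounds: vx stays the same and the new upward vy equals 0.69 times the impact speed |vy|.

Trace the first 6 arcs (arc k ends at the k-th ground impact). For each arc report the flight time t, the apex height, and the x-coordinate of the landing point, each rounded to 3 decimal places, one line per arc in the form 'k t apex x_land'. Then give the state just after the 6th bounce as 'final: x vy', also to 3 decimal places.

1 4.925 36.186 32.309
2 3.712 17.228 56.663
3 2.562 8.202 73.468
4 1.768 3.905 85.062
5 1.220 1.859 93.063
6 0.842 0.885 98.583
final: 98.583 2.903

Arc 1: start y=11.210, vy=22.350 → t=4.925, apex=36.186, x_land=32.309, impact vy=-26.902
  bounce: vy ← 0.69·26.902 = 18.562
Arc 2: start y=0.000, vy=18.562 → t=3.712, apex=17.228, x_land=56.663, impact vy=-18.562
  bounce: vy ← 0.69·18.562 = 12.808
Arc 3: start y=0.000, vy=12.808 → t=2.562, apex=8.202, x_land=73.468, impact vy=-12.808
  bounce: vy ← 0.69·12.808 = 8.838
Arc 4: start y=0.000, vy=8.838 → t=1.768, apex=3.905, x_land=85.062, impact vy=-8.838
  bounce: vy ← 0.69·8.838 = 6.098
Arc 5: start y=0.000, vy=6.098 → t=1.220, apex=1.859, x_land=93.063, impact vy=-6.098
  bounce: vy ← 0.69·6.098 = 4.208
Arc 6: start y=0.000, vy=4.208 → t=0.842, apex=0.885, x_land=98.583, impact vy=-4.208
  bounce: vy ← 0.69·4.208 = 2.903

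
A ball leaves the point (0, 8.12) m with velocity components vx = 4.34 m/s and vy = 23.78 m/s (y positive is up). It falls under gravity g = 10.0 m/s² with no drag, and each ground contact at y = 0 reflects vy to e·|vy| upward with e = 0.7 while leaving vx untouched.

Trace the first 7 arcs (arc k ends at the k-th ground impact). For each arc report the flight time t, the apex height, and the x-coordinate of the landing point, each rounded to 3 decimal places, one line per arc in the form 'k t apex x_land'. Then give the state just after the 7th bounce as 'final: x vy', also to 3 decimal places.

Arc 1: start y=8.120, vy=23.780 → t=5.076, apex=36.394, x_land=22.030, impact vy=-26.979
  bounce: vy ← 0.7·26.979 = 18.886
Arc 2: start y=0.000, vy=18.886 → t=3.777, apex=17.833, x_land=38.422, impact vy=-18.886
  bounce: vy ← 0.7·18.886 = 13.220
Arc 3: start y=0.000, vy=13.220 → t=2.644, apex=8.738, x_land=49.897, impact vy=-13.220
  bounce: vy ← 0.7·13.220 = 9.254
Arc 4: start y=0.000, vy=9.254 → t=1.851, apex=4.282, x_land=57.930, impact vy=-9.254
  bounce: vy ← 0.7·9.254 = 6.478
Arc 5: start y=0.000, vy=6.478 → t=1.296, apex=2.098, x_land=63.552, impact vy=-6.478
  bounce: vy ← 0.7·6.478 = 4.534
Arc 6: start y=0.000, vy=4.534 → t=0.907, apex=1.028, x_land=67.488, impact vy=-4.534
  bounce: vy ← 0.7·4.534 = 3.174
Arc 7: start y=0.000, vy=3.174 → t=0.635, apex=0.504, x_land=70.243, impact vy=-3.174
  bounce: vy ← 0.7·3.174 = 2.222

1 5.076 36.394 22.030
2 3.777 17.833 38.422
3 2.644 8.738 49.897
4 1.851 4.282 57.930
5 1.296 2.098 63.552
6 0.907 1.028 67.488
7 0.635 0.504 70.243
final: 70.243 2.222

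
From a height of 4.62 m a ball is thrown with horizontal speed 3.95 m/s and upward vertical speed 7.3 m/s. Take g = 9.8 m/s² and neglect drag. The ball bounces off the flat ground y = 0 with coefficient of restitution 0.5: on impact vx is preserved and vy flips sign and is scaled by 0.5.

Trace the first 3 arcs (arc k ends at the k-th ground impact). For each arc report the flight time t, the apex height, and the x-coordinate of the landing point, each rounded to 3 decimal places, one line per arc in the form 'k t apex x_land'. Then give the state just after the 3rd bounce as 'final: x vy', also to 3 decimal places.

1 1.969 7.339 7.776
2 1.224 1.835 12.611
3 0.612 0.459 15.028
final: 15.028 1.499

Arc 1: start y=4.620, vy=7.300 → t=1.969, apex=7.339, x_land=7.776, impact vy=-11.993
  bounce: vy ← 0.5·11.993 = 5.997
Arc 2: start y=0.000, vy=5.997 → t=1.224, apex=1.835, x_land=12.611, impact vy=-5.997
  bounce: vy ← 0.5·5.997 = 2.998
Arc 3: start y=0.000, vy=2.998 → t=0.612, apex=0.459, x_land=15.028, impact vy=-2.998
  bounce: vy ← 0.5·2.998 = 1.499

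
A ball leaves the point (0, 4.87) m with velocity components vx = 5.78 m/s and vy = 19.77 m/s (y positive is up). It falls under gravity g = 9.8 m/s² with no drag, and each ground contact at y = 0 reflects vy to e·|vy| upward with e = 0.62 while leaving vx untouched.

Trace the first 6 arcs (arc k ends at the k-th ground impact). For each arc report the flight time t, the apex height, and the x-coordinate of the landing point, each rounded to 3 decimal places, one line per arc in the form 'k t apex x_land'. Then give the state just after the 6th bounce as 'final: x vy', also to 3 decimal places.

1 4.268 24.811 24.667
2 2.790 9.538 40.795
3 1.730 3.666 50.794
4 1.073 1.409 56.993
5 0.665 0.542 60.837
6 0.412 0.208 63.220
final: 63.220 1.253

Arc 1: start y=4.870, vy=19.770 → t=4.268, apex=24.811, x_land=24.667, impact vy=-22.052
  bounce: vy ← 0.62·22.052 = 13.672
Arc 2: start y=0.000, vy=13.672 → t=2.790, apex=9.538, x_land=40.795, impact vy=-13.672
  bounce: vy ← 0.62·13.672 = 8.477
Arc 3: start y=0.000, vy=8.477 → t=1.730, apex=3.666, x_land=50.794, impact vy=-8.477
  bounce: vy ← 0.62·8.477 = 5.256
Arc 4: start y=0.000, vy=5.256 → t=1.073, apex=1.409, x_land=56.993, impact vy=-5.256
  bounce: vy ← 0.62·5.256 = 3.259
Arc 5: start y=0.000, vy=3.259 → t=0.665, apex=0.542, x_land=60.837, impact vy=-3.259
  bounce: vy ← 0.62·3.259 = 2.020
Arc 6: start y=0.000, vy=2.020 → t=0.412, apex=0.208, x_land=63.220, impact vy=-2.020
  bounce: vy ← 0.62·2.020 = 1.253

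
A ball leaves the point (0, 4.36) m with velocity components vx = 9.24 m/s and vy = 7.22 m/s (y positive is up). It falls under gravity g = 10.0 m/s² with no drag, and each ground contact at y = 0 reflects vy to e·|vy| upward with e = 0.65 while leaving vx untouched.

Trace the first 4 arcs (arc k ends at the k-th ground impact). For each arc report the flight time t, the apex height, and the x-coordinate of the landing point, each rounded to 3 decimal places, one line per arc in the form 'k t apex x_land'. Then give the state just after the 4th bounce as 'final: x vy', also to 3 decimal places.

Arc 1: start y=4.360, vy=7.220 → t=1.902, apex=6.966, x_land=17.578, impact vy=-11.804
  bounce: vy ← 0.65·11.804 = 7.672
Arc 2: start y=0.000, vy=7.672 → t=1.534, apex=2.943, x_land=31.757, impact vy=-7.672
  bounce: vy ← 0.65·7.672 = 4.987
Arc 3: start y=0.000, vy=4.987 → t=0.997, apex=1.244, x_land=40.973, impact vy=-4.987
  bounce: vy ← 0.65·4.987 = 3.242
Arc 4: start y=0.000, vy=3.242 → t=0.648, apex=0.525, x_land=46.963, impact vy=-3.242
  bounce: vy ← 0.65·3.242 = 2.107

1 1.902 6.966 17.578
2 1.534 2.943 31.757
3 0.997 1.244 40.973
4 0.648 0.525 46.963
final: 46.963 2.107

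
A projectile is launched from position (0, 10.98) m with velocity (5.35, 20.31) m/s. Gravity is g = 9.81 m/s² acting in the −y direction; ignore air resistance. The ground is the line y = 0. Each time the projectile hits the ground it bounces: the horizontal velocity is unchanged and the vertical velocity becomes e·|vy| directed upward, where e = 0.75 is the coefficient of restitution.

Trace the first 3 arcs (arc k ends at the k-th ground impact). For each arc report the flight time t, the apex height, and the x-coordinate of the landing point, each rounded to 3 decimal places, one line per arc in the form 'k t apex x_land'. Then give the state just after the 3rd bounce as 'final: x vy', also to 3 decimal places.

1 4.625 32.004 24.742
2 3.832 18.002 45.241
3 2.874 10.126 60.615
final: 60.615 10.572

Arc 1: start y=10.980, vy=20.310 → t=4.625, apex=32.004, x_land=24.742, impact vy=-25.058
  bounce: vy ← 0.75·25.058 = 18.794
Arc 2: start y=0.000, vy=18.794 → t=3.832, apex=18.002, x_land=45.241, impact vy=-18.794
  bounce: vy ← 0.75·18.794 = 14.095
Arc 3: start y=0.000, vy=14.095 → t=2.874, apex=10.126, x_land=60.615, impact vy=-14.095
  bounce: vy ← 0.75·14.095 = 10.572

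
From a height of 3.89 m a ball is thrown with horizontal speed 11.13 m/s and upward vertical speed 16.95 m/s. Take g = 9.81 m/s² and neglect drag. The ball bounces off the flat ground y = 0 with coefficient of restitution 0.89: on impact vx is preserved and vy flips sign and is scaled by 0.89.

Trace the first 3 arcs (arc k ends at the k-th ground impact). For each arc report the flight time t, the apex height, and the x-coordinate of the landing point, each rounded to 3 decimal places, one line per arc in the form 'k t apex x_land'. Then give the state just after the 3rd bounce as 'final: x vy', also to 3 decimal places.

Arc 1: start y=3.890, vy=16.950 → t=3.672, apex=18.533, x_land=40.866, impact vy=-19.069
  bounce: vy ← 0.89·19.069 = 16.971
Arc 2: start y=0.000, vy=16.971 → t=3.460, apex=14.680, x_land=79.375, impact vy=-16.971
  bounce: vy ← 0.89·16.971 = 15.105
Arc 3: start y=0.000, vy=15.105 → t=3.079, apex=11.628, x_land=113.649, impact vy=-15.105
  bounce: vy ← 0.89·15.105 = 13.443

1 3.672 18.533 40.866
2 3.460 14.680 79.375
3 3.079 11.628 113.649
final: 113.649 13.443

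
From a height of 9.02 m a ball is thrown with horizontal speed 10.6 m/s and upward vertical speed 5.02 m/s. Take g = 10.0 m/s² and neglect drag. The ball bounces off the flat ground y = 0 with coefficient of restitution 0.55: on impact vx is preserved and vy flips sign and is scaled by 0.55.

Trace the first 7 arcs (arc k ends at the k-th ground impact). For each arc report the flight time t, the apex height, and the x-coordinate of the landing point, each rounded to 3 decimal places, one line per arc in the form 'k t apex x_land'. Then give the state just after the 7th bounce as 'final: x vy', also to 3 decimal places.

Arc 1: start y=9.020, vy=5.020 → t=1.936, apex=10.280, x_land=20.520, impact vy=-14.339
  bounce: vy ← 0.55·14.339 = 7.886
Arc 2: start y=0.000, vy=7.886 → t=1.577, apex=3.110, x_land=37.239, impact vy=-7.886
  bounce: vy ← 0.55·7.886 = 4.337
Arc 3: start y=0.000, vy=4.337 → t=0.867, apex=0.941, x_land=46.435, impact vy=-4.337
  bounce: vy ← 0.55·4.337 = 2.386
Arc 4: start y=0.000, vy=2.386 → t=0.477, apex=0.285, x_land=51.492, impact vy=-2.386
  bounce: vy ← 0.55·2.386 = 1.312
Arc 5: start y=0.000, vy=1.312 → t=0.262, apex=0.086, x_land=54.274, impact vy=-1.312
  bounce: vy ← 0.55·1.312 = 0.722
Arc 6: start y=0.000, vy=0.722 → t=0.144, apex=0.026, x_land=55.804, impact vy=-0.722
  bounce: vy ← 0.55·0.722 = 0.397
Arc 7: start y=0.000, vy=0.397 → t=0.079, apex=0.008, x_land=56.645, impact vy=-0.397
  bounce: vy ← 0.55·0.397 = 0.218

1 1.936 10.280 20.520
2 1.577 3.110 37.239
3 0.867 0.941 46.435
4 0.477 0.285 51.492
5 0.262 0.086 54.274
6 0.144 0.026 55.804
7 0.079 0.008 56.645
final: 56.645 0.218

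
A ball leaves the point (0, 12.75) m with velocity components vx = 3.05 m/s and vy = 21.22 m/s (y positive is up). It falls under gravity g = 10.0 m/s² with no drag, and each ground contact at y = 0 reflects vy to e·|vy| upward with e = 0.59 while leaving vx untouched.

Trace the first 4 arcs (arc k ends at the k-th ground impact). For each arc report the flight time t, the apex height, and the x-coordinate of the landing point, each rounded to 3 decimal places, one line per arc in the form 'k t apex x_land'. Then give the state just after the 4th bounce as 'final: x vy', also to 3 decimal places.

1 4.778 35.264 14.572
2 3.134 12.276 24.130
3 1.849 4.273 29.769
4 1.091 1.487 33.096
final: 33.096 3.218

Arc 1: start y=12.750, vy=21.220 → t=4.778, apex=35.264, x_land=14.572, impact vy=-26.557
  bounce: vy ← 0.59·26.557 = 15.669
Arc 2: start y=0.000, vy=15.669 → t=3.134, apex=12.276, x_land=24.130, impact vy=-15.669
  bounce: vy ← 0.59·15.669 = 9.245
Arc 3: start y=0.000, vy=9.245 → t=1.849, apex=4.273, x_land=29.769, impact vy=-9.245
  bounce: vy ← 0.59·9.245 = 5.454
Arc 4: start y=0.000, vy=5.454 → t=1.091, apex=1.487, x_land=33.096, impact vy=-5.454
  bounce: vy ← 0.59·5.454 = 3.218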